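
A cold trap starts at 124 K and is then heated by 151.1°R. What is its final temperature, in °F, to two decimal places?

Initial temperature in Celsius: 124 - 273.15 = -149.1500°C.
The 151.1°R change is an interval, so only the factor 5/9 applies: +151.1 × 5/9 = +83.9444°C.
Final Celsius temperature: -149.1500 + 83.9444 = -65.2056°C.
In Fahrenheit: -65.2056 × 1.8 + 32 = -85.37°F.

-85.37°F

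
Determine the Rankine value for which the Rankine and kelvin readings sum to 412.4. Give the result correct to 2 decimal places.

265.11°R

Let R be the Rankine reading. The kelvin reading is K = 5/9·R.
Require R + K = 412.4: (14/9)·R = 412.4.
R = (412.4) / (14/9) = 265.11.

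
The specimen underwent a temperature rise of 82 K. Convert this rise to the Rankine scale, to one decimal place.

For a temperature interval the offset drops out; only the factor 1.8 applies.
82 × 1.8 = 147.6.

147.6°R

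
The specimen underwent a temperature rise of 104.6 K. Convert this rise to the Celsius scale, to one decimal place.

Kelvin and Celsius degrees are the same size, so the interval is unchanged: 104.6.

104.6°C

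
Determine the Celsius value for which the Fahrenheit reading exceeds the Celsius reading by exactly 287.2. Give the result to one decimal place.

Let C be the Celsius reading. The Fahrenheit reading is F = 1.8·C + 32.
Require F - C = 287.2: (0.8)·C + 32 = 287.2.
C = (287.2 - 32) / (0.8) = 319.0.

319.0°C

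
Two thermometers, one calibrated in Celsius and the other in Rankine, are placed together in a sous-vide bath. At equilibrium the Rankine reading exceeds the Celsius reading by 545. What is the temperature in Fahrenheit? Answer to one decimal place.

Let x be the Celsius reading; then the Rankine reading is 1.8·x + 491.67.
(1.8·x + 491.67) - x = 545  ⇒  (0.8)·x = 53.33  ⇒  x = 66.6625°C.
In Fahrenheit: 66.6625 × 1.8 + 32 = 152.0°F.

152.0°F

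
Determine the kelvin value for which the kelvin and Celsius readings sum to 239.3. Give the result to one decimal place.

256.2 K

Let K be the kelvin reading. The Celsius reading is C = 1·K - 273.15.
Require K + C = 239.3: (2)·K - 273.15 = 239.3.
K = (239.3 + 273.15) / (2) = 256.2.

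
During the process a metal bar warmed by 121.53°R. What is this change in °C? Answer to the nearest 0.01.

67.52°C

For a temperature interval the offset drops out; only the factor 5/9 applies.
121.53 × 5/9 = 67.52.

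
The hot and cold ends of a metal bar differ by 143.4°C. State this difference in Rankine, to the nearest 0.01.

258.12°R

Only the scale ratio 1.8 matters for a change in temperature.
143.4 × 1.8 = 258.12.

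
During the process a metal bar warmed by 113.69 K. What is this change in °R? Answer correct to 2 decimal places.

204.64°R

Only the scale ratio 1.8 matters for a change in temperature.
113.69 × 1.8 = 204.64.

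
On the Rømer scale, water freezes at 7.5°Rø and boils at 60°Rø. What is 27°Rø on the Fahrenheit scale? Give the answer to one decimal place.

Linear interpolation between the fixed points: C = (27 - 7.5) × 100 / (60 - 7.5) = 37.1429°C.
Then 37.1429 × 1.8 + 32 = 98.9°F.

98.9°F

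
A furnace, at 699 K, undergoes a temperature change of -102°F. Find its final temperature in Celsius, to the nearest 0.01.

Initial temperature in Celsius: 699 - 273.15 = 425.8500°C.
The 102°F change is an interval, so only the factor 5/9 applies: -102 × 5/9 = -56.6667°C.
Final Celsius temperature: 425.8500 - 56.6667 = 369.1833°C.

369.18°C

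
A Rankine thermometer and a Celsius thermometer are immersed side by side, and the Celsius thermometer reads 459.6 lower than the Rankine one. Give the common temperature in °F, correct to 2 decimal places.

-40.16°F

Let x be the Rankine reading; then the Celsius reading is 5/9·x - 273.15.
(5/9·x - 273.15) - x = -459.6  ⇒  (-4/9)·x = -186.45  ⇒  x = 419.5125°R.
In Celsius: (419.5125 - 491.67) × 5/9 = -40.0875°C.
In Fahrenheit: -40.0875 × 1.8 + 32 = -40.16°F.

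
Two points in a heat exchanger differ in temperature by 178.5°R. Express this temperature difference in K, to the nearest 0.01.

99.17 K

An interval of 1°R corresponds to 5/9 K.
178.5 × 5/9 = 99.17.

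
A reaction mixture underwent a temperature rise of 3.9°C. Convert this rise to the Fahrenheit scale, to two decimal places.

7.02°F

Only the scale ratio 1.8 matters for a change in temperature.
3.9 × 1.8 = 7.02.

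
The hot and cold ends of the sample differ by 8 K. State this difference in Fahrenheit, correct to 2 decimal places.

For a temperature interval the offset drops out; only the factor 1.8 applies.
8 × 1.8 = 14.40.

14.40°F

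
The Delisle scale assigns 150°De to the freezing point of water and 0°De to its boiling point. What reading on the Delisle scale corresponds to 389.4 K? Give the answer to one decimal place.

-24.4°De

First in Celsius: 389.4 - 273.15 = 116.2500°C.
Linearly onto the Delisle scale: 150 + (116.2500 / 100) × (0 - 150) = -24.4°De.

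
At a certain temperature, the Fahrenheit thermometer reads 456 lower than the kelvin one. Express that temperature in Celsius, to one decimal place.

-268.6°C

Let x be the kelvin reading; then the Fahrenheit reading is 1.8·x - 459.67.
(1.8·x - 459.67) - x = -456  ⇒  (0.8)·x = 3.67  ⇒  x = 4.5875 K.
In Celsius: 4.5875 - 273.15 = -268.6°C.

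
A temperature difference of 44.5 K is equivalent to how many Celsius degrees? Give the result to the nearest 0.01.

Kelvin and Celsius degrees are the same size, so the interval is unchanged: 44.50.

44.50°C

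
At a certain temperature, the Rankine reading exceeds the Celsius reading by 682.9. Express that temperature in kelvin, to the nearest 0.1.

Let x be the Celsius reading; then the Rankine reading is 1.8·x + 491.67.
(1.8·x + 491.67) - x = 682.9  ⇒  (0.8)·x = 191.23  ⇒  x = 239.0375°C.
In kelvin: 239.0375 + 273.15 = 512.2 K.

512.2 K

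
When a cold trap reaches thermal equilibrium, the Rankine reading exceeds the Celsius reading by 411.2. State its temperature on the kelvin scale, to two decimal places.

172.56 K

Let x be the Celsius reading; then the Rankine reading is 1.8·x + 491.67.
(1.8·x + 491.67) - x = 411.2  ⇒  (0.8)·x = -80.47  ⇒  x = -100.5875°C.
In kelvin: -100.5875 + 273.15 = 172.56 K.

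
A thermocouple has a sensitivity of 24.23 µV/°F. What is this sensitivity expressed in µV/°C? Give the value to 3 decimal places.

43.614 µV/°C

Since only a temperature interval is involved, the additive offset between the scales drops out.
A change of 1°C is a change of 1.8°F, so per °C the value is 24.23 × 1.8 = 43.614.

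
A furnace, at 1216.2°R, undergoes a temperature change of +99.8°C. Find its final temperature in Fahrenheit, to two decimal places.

Initial temperature in Celsius: (1216.2 - 491.67) × 5/9 = 402.5167°C.
Final Celsius temperature: 402.5167 + 99.8000 = 502.3167°C.
In Fahrenheit: 502.3167 × 1.8 + 32 = 936.17°F.

936.17°F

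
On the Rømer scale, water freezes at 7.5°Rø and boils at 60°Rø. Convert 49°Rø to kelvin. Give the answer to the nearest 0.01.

352.20 K

Linear interpolation between the fixed points: C = (49 - 7.5) × 100 / (60 - 7.5) = 79.0476°C.
Then 79.0476 + 273.15 = 352.20 K.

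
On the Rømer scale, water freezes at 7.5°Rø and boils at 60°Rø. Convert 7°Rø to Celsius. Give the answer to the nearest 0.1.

-1.0°C

Linear interpolation between the fixed points: C = (7 - 7.5) × 100 / (60 - 7.5) = -0.9524°C.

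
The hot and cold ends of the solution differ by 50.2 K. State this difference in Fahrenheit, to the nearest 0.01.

90.36°F

Only the scale ratio 1.8 matters for a change in temperature.
50.2 × 1.8 = 90.36.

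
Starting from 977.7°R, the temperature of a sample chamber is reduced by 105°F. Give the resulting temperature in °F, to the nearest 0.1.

413.0°F

Initial temperature in Celsius: (977.7 - 491.67) × 5/9 = 270.0167°C.
The 105°F change is an interval, so only the factor 5/9 applies: -105 × 5/9 = -58.3333°C.
Final Celsius temperature: 270.0167 - 58.3333 = 211.6833°C.
In Fahrenheit: 211.6833 × 1.8 + 32 = 413.0°F.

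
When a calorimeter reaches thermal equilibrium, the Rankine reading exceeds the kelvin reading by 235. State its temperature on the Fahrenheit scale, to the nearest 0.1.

Let x be the kelvin reading; then the Rankine reading is 1.8·x.
(1.8·x) - x = 235  ⇒  (0.8)·x = 235  ⇒  x = 293.7500 K.
In Celsius: 293.75 - 273.15 = 20.6000°C.
In Fahrenheit: 20.6000 × 1.8 + 32 = 69.1°F.

69.1°F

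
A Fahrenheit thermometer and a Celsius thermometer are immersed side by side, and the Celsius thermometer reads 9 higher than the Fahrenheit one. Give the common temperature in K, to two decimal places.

221.90 K

Let x be the Fahrenheit reading; then the Celsius reading is 5/9·x - 17.7778.
(5/9·x - 17.7778) - x = 9  ⇒  (-4/9)·x = 26.7778  ⇒  x = -60.2500°F.
In Celsius: (-60.25 - 32) × 5/9 = -51.2500°C.
In kelvin: -51.2500 + 273.15 = 221.90 K.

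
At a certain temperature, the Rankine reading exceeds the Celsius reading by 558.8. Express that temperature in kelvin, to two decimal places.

Let x be the Celsius reading; then the Rankine reading is 1.8·x + 491.67.
(1.8·x + 491.67) - x = 558.8  ⇒  (0.8)·x = 67.13  ⇒  x = 83.9125°C.
In kelvin: 83.9125 + 273.15 = 357.06 K.

357.06 K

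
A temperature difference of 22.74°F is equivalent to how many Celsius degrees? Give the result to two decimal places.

12.63°C

An interval of 1°F corresponds to 5/9°C.
22.74 × 5/9 = 12.63.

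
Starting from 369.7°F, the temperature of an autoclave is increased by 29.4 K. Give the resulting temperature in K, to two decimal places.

Initial temperature in Celsius: (369.7 - 32) × 5/9 = 187.6111°C.
The 29.4 K change is an interval; Kelvin and Celsius degrees are the same size, so ΔC = +29.4°C.
Final Celsius temperature: 187.6111 + 29.4000 = 217.0111°C.
In kelvin: 217.0111 + 273.15 = 490.16 K.

490.16 K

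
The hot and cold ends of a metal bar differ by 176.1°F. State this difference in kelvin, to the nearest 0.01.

97.83 K

Only the scale ratio 5/9 matters for a change in temperature.
176.1 × 5/9 = 97.83.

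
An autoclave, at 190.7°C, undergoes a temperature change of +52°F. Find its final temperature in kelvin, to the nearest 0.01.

492.74 K

The 52°F change is an interval, so only the factor 5/9 applies: +52 × 5/9 = +28.8889°C.
Final Celsius temperature: 190.7000 + 28.8889 = 219.5889°C.
In kelvin: 219.5889 + 273.15 = 492.74 K.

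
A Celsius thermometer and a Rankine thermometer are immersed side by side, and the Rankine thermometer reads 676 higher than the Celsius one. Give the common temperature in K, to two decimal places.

503.56 K

Let x be the Celsius reading; then the Rankine reading is 1.8·x + 491.67.
(1.8·x + 491.67) - x = 676  ⇒  (0.8)·x = 184.33  ⇒  x = 230.4125°C.
In kelvin: 230.4125 + 273.15 = 503.56 K.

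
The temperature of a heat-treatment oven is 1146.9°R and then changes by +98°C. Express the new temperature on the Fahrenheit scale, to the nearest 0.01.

Initial temperature in Celsius: (1146.9 - 491.67) × 5/9 = 364.0167°C.
Final Celsius temperature: 364.0167 + 98.0000 = 462.0167°C.
In Fahrenheit: 462.0167 × 1.8 + 32 = 863.63°F.

863.63°F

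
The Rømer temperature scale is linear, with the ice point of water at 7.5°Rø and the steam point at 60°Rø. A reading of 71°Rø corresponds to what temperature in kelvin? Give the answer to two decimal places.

394.10 K

Linear interpolation between the fixed points: C = (71 - 7.5) × 100 / (60 - 7.5) = 120.9524°C.
Then 120.9524 + 273.15 = 394.10 K.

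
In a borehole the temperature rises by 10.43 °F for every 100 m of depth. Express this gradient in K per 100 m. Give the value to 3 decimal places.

5.794 K/100 m

The quantity depends on a temperature interval, so only the ratio of degree sizes applies; the offset between the scales is irrelevant.
A change of 1°F is a change of 5/9 K, so 10.43 × 5/9 = 5.794.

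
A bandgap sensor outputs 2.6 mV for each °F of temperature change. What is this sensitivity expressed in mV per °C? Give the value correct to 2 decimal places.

4.68 mV per °C

Since only a temperature interval is involved, the additive offset between the scales drops out.
A change of 1°C is a change of 1.8°F, so per °C the value is 2.6 × 1.8 = 4.68.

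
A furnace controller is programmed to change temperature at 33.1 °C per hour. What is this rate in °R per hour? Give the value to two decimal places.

59.58 °R/hour

Since only a temperature interval is involved, the additive offset between the scales drops out.
A change of 1°C is a change of 1.8°R, so 33.1 × 1.8 = 59.58.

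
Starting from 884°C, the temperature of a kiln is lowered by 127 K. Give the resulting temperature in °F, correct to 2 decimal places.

The 127 K change is an interval; Kelvin and Celsius degrees are the same size, so ΔC = -127°C.
Final Celsius temperature: 884.0000 - 127.0000 = 757.0000°C.
In Fahrenheit: 757.0000 × 1.8 + 32 = 1394.60°F.

1394.60°F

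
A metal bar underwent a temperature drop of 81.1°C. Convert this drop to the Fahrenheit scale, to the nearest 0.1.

An interval of 1°C corresponds to 1.8°F.
81.1 × 1.8 = 146.0.

146.0°F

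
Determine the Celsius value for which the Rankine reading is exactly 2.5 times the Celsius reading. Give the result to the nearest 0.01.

702.39°C

Let C be the Celsius reading. The Rankine reading is R = 1.8·C + 491.67.
Require R = 2.5·C: 1.8·C + 491.67 = 2.5·C.
(-0.7)·C = -491.67  ⇒  C = 702.39.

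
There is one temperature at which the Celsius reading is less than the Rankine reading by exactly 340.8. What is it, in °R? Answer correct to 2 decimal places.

152.21°R

Let R be the Rankine reading. The Celsius reading is C = 5/9·R - 273.15.
Require C - R = -340.8: (-4/9)·R - 273.15 = -340.8.
R = (-340.8 + 273.15) / (-4/9) = 152.21.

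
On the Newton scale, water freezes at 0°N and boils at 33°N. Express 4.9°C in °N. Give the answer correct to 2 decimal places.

Linearly onto the Newton scale: 0 + (4.9000 / 100) × (33 - 0) = 1.62°N.

1.62°N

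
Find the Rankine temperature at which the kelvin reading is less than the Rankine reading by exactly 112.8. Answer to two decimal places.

253.80°R

Let R be the Rankine reading. The kelvin reading is K = 5/9·R.
Require K - R = -112.8: (-4/9)·R = -112.8.
R = (-112.8) / (-4/9) = 253.80.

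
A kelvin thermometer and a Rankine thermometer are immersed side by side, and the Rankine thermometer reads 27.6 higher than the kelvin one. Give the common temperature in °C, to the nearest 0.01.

-238.65°C

Let x be the kelvin reading; then the Rankine reading is 1.8·x.
(1.8·x) - x = 27.6  ⇒  (0.8)·x = 27.6  ⇒  x = 34.5000 K.
In Celsius: 34.5 - 273.15 = -238.65°C.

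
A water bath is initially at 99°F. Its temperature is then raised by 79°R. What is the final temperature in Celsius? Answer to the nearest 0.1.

81.1°C

Initial temperature in Celsius: (99 - 32) × 5/9 = 37.2222°C.
The 79°R change is an interval, so only the factor 5/9 applies: +79 × 5/9 = +43.8889°C.
Final Celsius temperature: 37.2222 + 43.8889 = 81.1111°C.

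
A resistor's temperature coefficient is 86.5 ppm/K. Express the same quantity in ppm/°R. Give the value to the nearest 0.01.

The quantity depends on a temperature interval, so only the ratio of degree sizes applies; the offset between the scales is irrelevant.
A change of 1°R is a change of 5/9 K, so per °R the value is 86.5 × 5/9 = 48.06.

48.06 ppm/°R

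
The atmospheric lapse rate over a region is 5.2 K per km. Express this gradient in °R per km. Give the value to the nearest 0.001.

9.360 °R/km

The quantity depends on a temperature interval, so only the ratio of degree sizes applies; the offset between the scales is irrelevant.
A change of 1 K is a change of 1.8°R, so 5.2 × 1.8 = 9.360.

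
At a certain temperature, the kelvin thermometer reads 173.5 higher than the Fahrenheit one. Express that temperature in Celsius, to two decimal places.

84.56°C

Let x be the Fahrenheit reading; then the kelvin reading is 5/9·x + 255.372.
(5/9·x + 255.372) - x = 173.5  ⇒  (-4/9)·x = -81.8722  ⇒  x = 184.2125°F.
In Celsius: (184.2125 - 32) × 5/9 = 84.56°C.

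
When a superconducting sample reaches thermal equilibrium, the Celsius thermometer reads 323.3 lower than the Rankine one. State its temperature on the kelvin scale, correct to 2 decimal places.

62.69 K

Let x be the Rankine reading; then the Celsius reading is 5/9·x - 273.15.
(5/9·x - 273.15) - x = -323.3  ⇒  (-4/9)·x = -50.15  ⇒  x = 112.8375°R.
In Celsius: (112.8375 - 491.67) × 5/9 = -210.4625°C.
In kelvin: -210.4625 + 273.15 = 62.69 K.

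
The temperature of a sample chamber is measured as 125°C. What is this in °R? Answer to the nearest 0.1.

716.7°R

In Rankine: 125.0000 × 1.8 + 491.67 = 716.7°R.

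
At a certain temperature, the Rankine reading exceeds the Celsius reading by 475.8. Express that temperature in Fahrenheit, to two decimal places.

-3.71°F

Let x be the Celsius reading; then the Rankine reading is 1.8·x + 491.67.
(1.8·x + 491.67) - x = 475.8  ⇒  (0.8)·x = -15.87  ⇒  x = -19.8375°C.
In Fahrenheit: -19.8375 × 1.8 + 32 = -3.71°F.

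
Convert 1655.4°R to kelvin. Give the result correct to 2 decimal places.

919.67 K

In Celsius: (1655.4 - 491.67) × 5/9 = 646.5167°C.
In kelvin: 646.5167 + 273.15 = 919.67 K.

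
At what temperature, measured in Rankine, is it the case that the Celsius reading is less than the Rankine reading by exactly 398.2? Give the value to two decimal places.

281.36°R

Let R be the Rankine reading. The Celsius reading is C = 5/9·R - 273.15.
Require C - R = -398.2: (-4/9)·R - 273.15 = -398.2.
R = (-398.2 + 273.15) / (-4/9) = 281.36.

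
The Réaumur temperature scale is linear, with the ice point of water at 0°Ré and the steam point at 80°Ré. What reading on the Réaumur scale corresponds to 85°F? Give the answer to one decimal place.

First in Celsius: (85 - 32) × 5/9 = 29.4444°C.
Linearly onto the Réaumur scale: 0 + (29.4444 / 100) × (80 - 0) = 23.6°Ré.

23.6°Ré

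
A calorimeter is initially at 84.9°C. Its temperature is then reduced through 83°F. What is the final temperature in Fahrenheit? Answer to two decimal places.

The 83°F change is an interval, so only the factor 5/9 applies: -83 × 5/9 = -46.1111°C.
Final Celsius temperature: 84.9000 - 46.1111 = 38.7889°C.
In Fahrenheit: 38.7889 × 1.8 + 32 = 101.82°F.

101.82°F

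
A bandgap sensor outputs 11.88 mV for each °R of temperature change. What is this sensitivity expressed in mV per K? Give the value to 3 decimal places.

Since only a temperature interval is involved, the additive offset between the scales drops out.
A change of 1 K is a change of 1.8°R, so per K the value is 11.88 × 1.8 = 21.384.

21.384 mV per K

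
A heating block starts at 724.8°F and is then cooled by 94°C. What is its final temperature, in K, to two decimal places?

Initial temperature in Celsius: (724.8 - 32) × 5/9 = 384.8889°C.
Final Celsius temperature: 384.8889 - 94.0000 = 290.8889°C.
In kelvin: 290.8889 + 273.15 = 564.04 K.

564.04 K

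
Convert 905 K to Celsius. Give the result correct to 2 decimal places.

631.85°C

In Celsius: 905 - 273.15 = 631.8500°C.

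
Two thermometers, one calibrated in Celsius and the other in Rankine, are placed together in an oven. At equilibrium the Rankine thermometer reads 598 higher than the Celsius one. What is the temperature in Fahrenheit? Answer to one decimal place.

271.2°F

Let x be the Celsius reading; then the Rankine reading is 1.8·x + 491.67.
(1.8·x + 491.67) - x = 598  ⇒  (0.8)·x = 106.33  ⇒  x = 132.9125°C.
In Fahrenheit: 132.9125 × 1.8 + 32 = 271.2°F.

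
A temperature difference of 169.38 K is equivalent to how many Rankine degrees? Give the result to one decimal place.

304.9°R

For a temperature interval the offset drops out; only the factor 1.8 applies.
169.38 × 1.8 = 304.9.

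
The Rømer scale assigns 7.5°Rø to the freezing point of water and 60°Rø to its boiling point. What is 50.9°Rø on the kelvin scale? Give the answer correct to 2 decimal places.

355.82 K

Linear interpolation between the fixed points: C = (50.9 - 7.5) × 100 / (60 - 7.5) = 82.6667°C.
Then 82.6667 + 273.15 = 355.82 K.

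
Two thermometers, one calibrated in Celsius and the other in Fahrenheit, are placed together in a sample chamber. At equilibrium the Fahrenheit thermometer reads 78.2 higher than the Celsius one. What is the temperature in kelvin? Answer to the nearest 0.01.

Let x be the Celsius reading; then the Fahrenheit reading is 1.8·x + 32.
(1.8·x + 32) - x = 78.2  ⇒  (0.8)·x = 46.2  ⇒  x = 57.7500°C.
In kelvin: 57.7500 + 273.15 = 330.90 K.

330.90 K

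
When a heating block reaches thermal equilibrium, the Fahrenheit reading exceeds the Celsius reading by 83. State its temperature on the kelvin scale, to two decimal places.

Let x be the Celsius reading; then the Fahrenheit reading is 1.8·x + 32.
(1.8·x + 32) - x = 83  ⇒  (0.8)·x = 51  ⇒  x = 63.7500°C.
In kelvin: 63.7500 + 273.15 = 336.90 K.

336.90 K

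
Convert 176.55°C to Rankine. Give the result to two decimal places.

809.46°R

In Rankine: 176.5500 × 1.8 + 491.67 = 809.46°R.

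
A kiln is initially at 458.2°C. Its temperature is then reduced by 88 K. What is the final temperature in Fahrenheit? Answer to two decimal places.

The 88 K change is an interval; Kelvin and Celsius degrees are the same size, so ΔC = -88°C.
Final Celsius temperature: 458.2000 - 88.0000 = 370.2000°C.
In Fahrenheit: 370.2000 × 1.8 + 32 = 698.36°F.

698.36°F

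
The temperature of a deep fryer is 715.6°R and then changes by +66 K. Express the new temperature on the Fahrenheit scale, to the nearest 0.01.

Initial temperature in Celsius: (715.6 - 491.67) × 5/9 = 124.4056°C.
The 66 K change is an interval; Kelvin and Celsius degrees are the same size, so ΔC = +66°C.
Final Celsius temperature: 124.4056 + 66.0000 = 190.4056°C.
In Fahrenheit: 190.4056 × 1.8 + 32 = 374.73°F.

374.73°F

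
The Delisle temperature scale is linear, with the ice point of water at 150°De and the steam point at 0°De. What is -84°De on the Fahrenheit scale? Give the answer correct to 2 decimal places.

Linear interpolation between the fixed points: C = (-84 - 150) × 100 / (0 - 150) = 156.0000°C.
Then 156.0000 × 1.8 + 32 = 312.80°F.

312.80°F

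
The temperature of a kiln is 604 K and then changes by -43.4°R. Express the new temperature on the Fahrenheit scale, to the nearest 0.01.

Initial temperature in Celsius: 604 - 273.15 = 330.8500°C.
The 43.4°R change is an interval, so only the factor 5/9 applies: -43.4 × 5/9 = -24.1111°C.
Final Celsius temperature: 330.8500 - 24.1111 = 306.7389°C.
In Fahrenheit: 306.7389 × 1.8 + 32 = 584.13°F.

584.13°F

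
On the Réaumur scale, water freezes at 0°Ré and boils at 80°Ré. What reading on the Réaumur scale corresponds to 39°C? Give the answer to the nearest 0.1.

Linearly onto the Réaumur scale: 0 + (39.0000 / 100) × (80 - 0) = 31.2°Ré.

31.2°Ré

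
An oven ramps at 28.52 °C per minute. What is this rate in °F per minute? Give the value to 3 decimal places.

51.336 °F/minute

The quantity depends on a temperature interval, so only the ratio of degree sizes applies; the offset between the scales is irrelevant.
A change of 1°C is a change of 1.8°F, so 28.52 × 1.8 = 51.336.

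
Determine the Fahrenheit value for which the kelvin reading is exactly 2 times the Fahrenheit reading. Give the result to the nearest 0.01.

Let F be the Fahrenheit reading. The kelvin reading is K = 5/9·F + 255.372.
Require K = 2·F: 5/9·F + 255.372 = 2·F.
(-13/9)·F = -255.372  ⇒  F = 176.80.

176.80°F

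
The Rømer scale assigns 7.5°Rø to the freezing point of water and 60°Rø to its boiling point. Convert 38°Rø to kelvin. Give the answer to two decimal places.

331.25 K

Linear interpolation between the fixed points: C = (38 - 7.5) × 100 / (60 - 7.5) = 58.0952°C.
Then 58.0952 + 273.15 = 331.25 K.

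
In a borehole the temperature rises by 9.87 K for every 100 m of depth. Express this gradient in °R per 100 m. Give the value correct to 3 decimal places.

17.766 °R/100 m

The quantity depends on a temperature interval, so only the ratio of degree sizes applies; the offset between the scales is irrelevant.
A change of 1 K is a change of 1.8°R, so 9.87 × 1.8 = 17.766.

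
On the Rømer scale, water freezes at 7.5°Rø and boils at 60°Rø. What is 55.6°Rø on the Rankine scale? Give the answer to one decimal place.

Linear interpolation between the fixed points: C = (55.6 - 7.5) × 100 / (60 - 7.5) = 91.6190°C.
Then 91.6190 × 1.8 + 491.67 = 656.6°R.

656.6°R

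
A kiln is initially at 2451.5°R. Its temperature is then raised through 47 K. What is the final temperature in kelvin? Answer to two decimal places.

1408.94 K

Initial temperature in Celsius: (2451.5 - 491.67) × 5/9 = 1088.7944°C.
The 47 K change is an interval; Kelvin and Celsius degrees are the same size, so ΔC = +47°C.
Final Celsius temperature: 1088.7944 + 47.0000 = 1135.7944°C.
In kelvin: 1135.7944 + 273.15 = 1408.94 K.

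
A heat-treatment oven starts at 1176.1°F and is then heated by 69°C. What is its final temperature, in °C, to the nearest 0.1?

Initial temperature in Celsius: (1176.1 - 32) × 5/9 = 635.6111°C.
Final Celsius temperature: 635.6111 + 69.0000 = 704.6111°C.

704.6°C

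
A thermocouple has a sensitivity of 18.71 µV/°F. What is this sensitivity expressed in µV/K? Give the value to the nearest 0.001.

Since only a temperature interval is involved, the additive offset between the scales drops out.
A change of 1 K is a change of 1.8°F, so per K the value is 18.71 × 1.8 = 33.678.

33.678 µV/K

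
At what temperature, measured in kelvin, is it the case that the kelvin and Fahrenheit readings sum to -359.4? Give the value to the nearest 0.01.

Let K be the kelvin reading. The Fahrenheit reading is F = 1.8·K - 459.67.
Require K + F = -359.4: (2.8)·K - 459.67 = -359.4.
K = (-359.4 + 459.67) / (2.8) = 35.81.

35.81 K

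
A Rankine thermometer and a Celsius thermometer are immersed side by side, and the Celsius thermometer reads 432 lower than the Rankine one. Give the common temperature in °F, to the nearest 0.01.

Let x be the Rankine reading; then the Celsius reading is 5/9·x - 273.15.
(5/9·x - 273.15) - x = -432  ⇒  (-4/9)·x = -158.85  ⇒  x = 357.4125°R.
In Celsius: (357.4125 - 491.67) × 5/9 = -74.5875°C.
In Fahrenheit: -74.5875 × 1.8 + 32 = -102.26°F.

-102.26°F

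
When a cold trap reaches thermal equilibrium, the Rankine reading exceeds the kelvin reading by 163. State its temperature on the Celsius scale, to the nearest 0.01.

Let x be the kelvin reading; then the Rankine reading is 1.8·x.
(1.8·x) - x = 163  ⇒  (0.8)·x = 163  ⇒  x = 203.7500 K.
In Celsius: 203.75 - 273.15 = -69.40°C.

-69.40°C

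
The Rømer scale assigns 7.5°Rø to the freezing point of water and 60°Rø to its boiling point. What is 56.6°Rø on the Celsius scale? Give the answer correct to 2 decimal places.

Linear interpolation between the fixed points: C = (56.6 - 7.5) × 100 / (60 - 7.5) = 93.5238°C.

93.52°C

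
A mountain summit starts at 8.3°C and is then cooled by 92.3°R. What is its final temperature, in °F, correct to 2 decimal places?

The 92.3°R change is an interval, so only the factor 5/9 applies: -92.3 × 5/9 = -51.2778°C.
Final Celsius temperature: 8.3000 - 51.2778 = -42.9778°C.
In Fahrenheit: -42.9778 × 1.8 + 32 = -45.36°F.

-45.36°F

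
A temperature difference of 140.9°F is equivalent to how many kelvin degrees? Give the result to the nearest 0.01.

78.28 K

An interval of 1°F corresponds to 5/9 K.
140.9 × 5/9 = 78.28.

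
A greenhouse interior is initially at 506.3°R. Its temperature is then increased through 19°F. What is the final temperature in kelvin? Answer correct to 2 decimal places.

291.83 K

Initial temperature in Celsius: (506.3 - 491.67) × 5/9 = 8.1278°C.
The 19°F change is an interval, so only the factor 5/9 applies: +19 × 5/9 = +10.5556°C.
Final Celsius temperature: 8.1278 + 10.5556 = 18.6833°C.
In kelvin: 18.6833 + 273.15 = 291.83 K.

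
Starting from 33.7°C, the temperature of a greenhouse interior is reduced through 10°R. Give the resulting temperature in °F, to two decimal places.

82.66°F

The 10°R change is an interval, so only the factor 5/9 applies: -10 × 5/9 = -5.5556°C.
Final Celsius temperature: 33.7000 - 5.5556 = 28.1444°C.
In Fahrenheit: 28.1444 × 1.8 + 32 = 82.66°F.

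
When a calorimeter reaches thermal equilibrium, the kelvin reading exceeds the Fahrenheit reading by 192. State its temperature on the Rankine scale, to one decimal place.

602.3°R

Let x be the Fahrenheit reading; then the kelvin reading is 5/9·x + 255.372.
(5/9·x + 255.372) - x = 192  ⇒  (-4/9)·x = -63.3722  ⇒  x = 142.5875°F.
In Celsius: (142.5875 - 32) × 5/9 = 61.4375°C.
In Rankine: 61.4375 × 1.8 + 491.67 = 602.3°R.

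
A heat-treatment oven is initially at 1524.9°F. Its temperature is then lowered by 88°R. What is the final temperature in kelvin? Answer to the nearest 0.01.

Initial temperature in Celsius: (1524.9 - 32) × 5/9 = 829.3889°C.
The 88°R change is an interval, so only the factor 5/9 applies: -88 × 5/9 = -48.8889°C.
Final Celsius temperature: 829.3889 - 48.8889 = 780.5000°C.
In kelvin: 780.5000 + 273.15 = 1053.65 K.

1053.65 K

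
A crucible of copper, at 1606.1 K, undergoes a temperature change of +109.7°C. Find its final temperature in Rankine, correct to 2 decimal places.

Initial temperature in Celsius: 1606.1 - 273.15 = 1332.9500°C.
Final Celsius temperature: 1332.9500 + 109.7000 = 1442.6500°C.
In Rankine: 1442.6500 × 1.8 + 491.67 = 3088.44°R.

3088.44°R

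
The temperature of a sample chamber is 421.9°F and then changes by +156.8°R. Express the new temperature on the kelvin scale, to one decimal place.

Initial temperature in Celsius: (421.9 - 32) × 5/9 = 216.6111°C.
The 156.8°R change is an interval, so only the factor 5/9 applies: +156.8 × 5/9 = +87.1111°C.
Final Celsius temperature: 216.6111 + 87.1111 = 303.7222°C.
In kelvin: 303.7222 + 273.15 = 576.9 K.

576.9 K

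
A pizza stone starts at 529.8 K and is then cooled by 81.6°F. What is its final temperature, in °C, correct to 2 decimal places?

211.32°C

Initial temperature in Celsius: 529.8 - 273.15 = 256.6500°C.
The 81.6°F change is an interval, so only the factor 5/9 applies: -81.6 × 5/9 = -45.3333°C.
Final Celsius temperature: 256.6500 - 45.3333 = 211.3167°C.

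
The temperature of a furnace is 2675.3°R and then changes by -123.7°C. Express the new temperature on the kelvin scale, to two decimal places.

Initial temperature in Celsius: (2675.3 - 491.67) × 5/9 = 1213.1278°C.
Final Celsius temperature: 1213.1278 - 123.7000 = 1089.4278°C.
In kelvin: 1089.4278 + 273.15 = 1362.58 K.

1362.58 K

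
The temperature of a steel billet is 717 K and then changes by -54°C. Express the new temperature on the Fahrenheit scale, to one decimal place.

Initial temperature in Celsius: 717 - 273.15 = 443.8500°C.
Final Celsius temperature: 443.8500 - 54.0000 = 389.8500°C.
In Fahrenheit: 389.8500 × 1.8 + 32 = 733.7°F.

733.7°F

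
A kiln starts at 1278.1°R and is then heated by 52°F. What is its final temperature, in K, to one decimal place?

Initial temperature in Celsius: (1278.1 - 491.67) × 5/9 = 436.9056°C.
The 52°F change is an interval, so only the factor 5/9 applies: +52 × 5/9 = +28.8889°C.
Final Celsius temperature: 436.9056 + 28.8889 = 465.7944°C.
In kelvin: 465.7944 + 273.15 = 738.9 K.

738.9 K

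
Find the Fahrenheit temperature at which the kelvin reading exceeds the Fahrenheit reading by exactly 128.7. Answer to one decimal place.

Let F be the Fahrenheit reading. The kelvin reading is K = 5/9·F + 255.372.
Require K - F = 128.7: (-4/9)·F + 255.372 = 128.7.
F = (128.7 - 255.372) / (-4/9) = 285.0.

285.0°F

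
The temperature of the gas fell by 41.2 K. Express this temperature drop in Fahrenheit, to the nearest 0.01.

An interval of 1 K corresponds to 1.8°F.
41.2 × 1.8 = 74.16.

74.16°F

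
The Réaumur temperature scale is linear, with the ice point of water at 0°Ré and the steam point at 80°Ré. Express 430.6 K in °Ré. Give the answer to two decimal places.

125.96°Ré

First in Celsius: 430.6 - 273.15 = 157.4500°C.
Linearly onto the Réaumur scale: 0 + (157.4500 / 100) × (80 - 0) = 125.96°Ré.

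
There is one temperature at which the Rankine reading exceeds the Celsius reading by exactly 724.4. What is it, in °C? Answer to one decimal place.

Let C be the Celsius reading. The Rankine reading is R = 1.8·C + 491.67.
Require R - C = 724.4: (0.8)·C + 491.67 = 724.4.
C = (724.4 - 491.67) / (0.8) = 290.9.

290.9°C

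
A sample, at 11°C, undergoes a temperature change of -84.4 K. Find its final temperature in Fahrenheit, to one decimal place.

The 84.4 K change is an interval; Kelvin and Celsius degrees are the same size, so ΔC = -84.4°C.
Final Celsius temperature: 11.0000 - 84.4000 = -73.4000°C.
In Fahrenheit: -73.4000 × 1.8 + 32 = -100.1°F.

-100.1°F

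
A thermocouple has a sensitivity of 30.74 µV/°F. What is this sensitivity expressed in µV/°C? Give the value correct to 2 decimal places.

55.33 µV/°C

Since only a temperature interval is involved, the additive offset between the scales drops out.
A change of 1°C is a change of 1.8°F, so per °C the value is 30.74 × 1.8 = 55.33.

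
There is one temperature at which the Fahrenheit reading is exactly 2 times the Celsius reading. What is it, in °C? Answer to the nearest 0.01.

Let C be the Celsius reading. The Fahrenheit reading is F = 1.8·C + 32.
Require F = 2·C: 1.8·C + 32 = 2·C.
(-0.2)·C = -32  ⇒  C = 160.00.

160.00°C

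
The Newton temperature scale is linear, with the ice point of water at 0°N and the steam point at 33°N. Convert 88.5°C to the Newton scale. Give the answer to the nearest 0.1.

29.2°N

Linearly onto the Newton scale: 0 + (88.5000 / 100) × (33 - 0) = 29.2°N.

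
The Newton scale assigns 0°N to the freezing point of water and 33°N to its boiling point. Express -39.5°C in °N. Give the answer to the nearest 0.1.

Linearly onto the Newton scale: 0 + (-39.5000 / 100) × (33 - 0) = -13.0°N.

-13.0°N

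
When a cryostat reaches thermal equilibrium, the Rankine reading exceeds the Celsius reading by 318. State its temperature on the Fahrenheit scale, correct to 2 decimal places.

Let x be the Rankine reading; then the Celsius reading is 5/9·x - 273.15.
(5/9·x - 273.15) - x = -318  ⇒  (-4/9)·x = -44.85  ⇒  x = 100.9125°R.
In Celsius: (100.9125 - 491.67) × 5/9 = -217.0875°C.
In Fahrenheit: -217.0875 × 1.8 + 32 = -358.76°F.

-358.76°F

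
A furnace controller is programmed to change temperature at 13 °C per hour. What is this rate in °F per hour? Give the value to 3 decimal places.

23.400 °F/hour

The quantity depends on a temperature interval, so only the ratio of degree sizes applies; the offset between the scales is irrelevant.
A change of 1°C is a change of 1.8°F, so 13 × 1.8 = 23.400.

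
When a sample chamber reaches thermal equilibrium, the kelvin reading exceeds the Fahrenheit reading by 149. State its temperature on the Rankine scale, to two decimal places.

699.01°R

Let x be the Fahrenheit reading; then the kelvin reading is 5/9·x + 255.372.
(5/9·x + 255.372) - x = 149  ⇒  (-4/9)·x = -106.372  ⇒  x = 239.3375°F.
In Celsius: (239.3375 - 32) × 5/9 = 115.1875°C.
In Rankine: 115.1875 × 1.8 + 491.67 = 699.01°R.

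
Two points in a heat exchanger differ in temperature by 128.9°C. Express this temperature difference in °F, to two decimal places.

232.02°F

Only the scale ratio 1.8 matters for a change in temperature.
128.9 × 1.8 = 232.02.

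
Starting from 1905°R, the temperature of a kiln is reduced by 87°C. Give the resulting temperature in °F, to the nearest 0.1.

1288.7°F

Initial temperature in Celsius: (1905 - 491.67) × 5/9 = 785.1833°C.
Final Celsius temperature: 785.1833 - 87.0000 = 698.1833°C.
In Fahrenheit: 698.1833 × 1.8 + 32 = 1288.7°F.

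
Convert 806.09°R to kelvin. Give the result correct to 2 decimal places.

447.83 K

In Celsius: (806.09 - 491.67) × 5/9 = 174.6778°C.
In kelvin: 174.6778 + 273.15 = 447.83 K.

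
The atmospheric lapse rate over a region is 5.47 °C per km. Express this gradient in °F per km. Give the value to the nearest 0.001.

Since only a temperature interval is involved, the additive offset between the scales drops out.
A change of 1°C is a change of 1.8°F, so 5.47 × 1.8 = 9.846.

9.846 °F/km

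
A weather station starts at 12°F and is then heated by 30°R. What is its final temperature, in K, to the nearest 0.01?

Initial temperature in Celsius: (12 - 32) × 5/9 = -11.1111°C.
The 30°R change is an interval, so only the factor 5/9 applies: +30 × 5/9 = +16.6667°C.
Final Celsius temperature: -11.1111 + 16.6667 = 5.5556°C.
In kelvin: 5.5556 + 273.15 = 278.71 K.

278.71 K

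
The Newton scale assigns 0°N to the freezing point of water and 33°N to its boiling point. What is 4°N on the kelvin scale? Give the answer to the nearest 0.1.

285.3 K

Linear interpolation between the fixed points: C = (4 - 0) × 100 / (33 - 0) = 12.1212°C.
Then 12.1212 + 273.15 = 285.3 K.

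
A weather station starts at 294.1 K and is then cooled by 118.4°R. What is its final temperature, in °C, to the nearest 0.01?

Initial temperature in Celsius: 294.1 - 273.15 = 20.9500°C.
The 118.4°R change is an interval, so only the factor 5/9 applies: -118.4 × 5/9 = -65.7778°C.
Final Celsius temperature: 20.9500 - 65.7778 = -44.8278°C.

-44.83°C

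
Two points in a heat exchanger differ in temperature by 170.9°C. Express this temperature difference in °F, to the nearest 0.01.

307.62°F

For a temperature interval the offset drops out; only the factor 1.8 applies.
170.9 × 1.8 = 307.62.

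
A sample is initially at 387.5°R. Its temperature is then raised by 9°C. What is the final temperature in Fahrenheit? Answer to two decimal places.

-55.97°F

Initial temperature in Celsius: (387.5 - 491.67) × 5/9 = -57.8722°C.
Final Celsius temperature: -57.8722 + 9.0000 = -48.8722°C.
In Fahrenheit: -48.8722 × 1.8 + 32 = -55.97°F.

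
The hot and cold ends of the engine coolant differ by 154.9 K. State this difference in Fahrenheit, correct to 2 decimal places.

278.82°F

Only the scale ratio 1.8 matters for a change in temperature.
154.9 × 1.8 = 278.82.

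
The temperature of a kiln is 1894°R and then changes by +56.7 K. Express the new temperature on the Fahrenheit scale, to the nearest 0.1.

1536.4°F

Initial temperature in Celsius: (1894 - 491.67) × 5/9 = 779.0722°C.
The 56.7 K change is an interval; Kelvin and Celsius degrees are the same size, so ΔC = +56.7°C.
Final Celsius temperature: 779.0722 + 56.7000 = 835.7722°C.
In Fahrenheit: 835.7722 × 1.8 + 32 = 1536.4°F.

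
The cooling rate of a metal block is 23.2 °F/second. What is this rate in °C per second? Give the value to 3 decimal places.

Since only a temperature interval is involved, the additive offset between the scales drops out.
A change of 1°F is a change of 5/9°C, so 23.2 × 5/9 = 12.889.

12.889 °C/second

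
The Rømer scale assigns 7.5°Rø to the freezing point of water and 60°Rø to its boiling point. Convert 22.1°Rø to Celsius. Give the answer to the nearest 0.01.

27.81°C

Linear interpolation between the fixed points: C = (22.1 - 7.5) × 100 / (60 - 7.5) = 27.8095°C.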